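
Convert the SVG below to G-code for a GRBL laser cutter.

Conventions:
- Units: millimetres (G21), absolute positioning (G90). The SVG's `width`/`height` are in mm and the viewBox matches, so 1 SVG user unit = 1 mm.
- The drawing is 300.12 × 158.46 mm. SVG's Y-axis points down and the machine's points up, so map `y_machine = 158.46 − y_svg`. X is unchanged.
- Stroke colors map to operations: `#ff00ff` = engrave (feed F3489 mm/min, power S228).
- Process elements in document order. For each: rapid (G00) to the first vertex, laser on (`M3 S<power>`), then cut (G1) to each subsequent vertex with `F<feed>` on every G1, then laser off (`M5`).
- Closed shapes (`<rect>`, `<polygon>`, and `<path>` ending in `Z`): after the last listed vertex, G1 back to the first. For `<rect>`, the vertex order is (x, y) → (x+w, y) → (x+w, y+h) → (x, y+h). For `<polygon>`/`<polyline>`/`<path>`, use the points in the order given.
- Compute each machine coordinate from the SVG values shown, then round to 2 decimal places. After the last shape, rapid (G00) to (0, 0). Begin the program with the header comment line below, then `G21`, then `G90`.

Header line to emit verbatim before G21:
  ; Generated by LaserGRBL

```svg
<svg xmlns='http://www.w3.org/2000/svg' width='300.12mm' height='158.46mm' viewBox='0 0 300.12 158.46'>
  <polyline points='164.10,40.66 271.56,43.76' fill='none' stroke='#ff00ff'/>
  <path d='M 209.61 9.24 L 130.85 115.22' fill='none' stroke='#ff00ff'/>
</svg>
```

; Generated by LaserGRBL
G21
G90
G00 X164.10 Y117.80
M3 S228
G1 X271.56 Y114.70 F3489
M5
G00 X209.61 Y149.22
M3 S228
G1 X130.85 Y43.24 F3489
M5
G00 X0.00 Y0.00

Since the viewBox matches the mm dimensions, user units are millimetres directly. The only transform is the Y-flip y_m = 158.46 − y_svg.

Shape 1 is a line segment drawn with `<polyline>`. Its stroke #ff00ff means engrave at S228, F3489. After flipping Y the toolpath is (164.10,117.80) → (271.56,114.70).

Shape 2 is a line segment drawn with `<path>`. Its stroke #ff00ff means engrave at S228, F3489. After flipping Y the toolpath is (209.61,149.22) → (130.85,43.24).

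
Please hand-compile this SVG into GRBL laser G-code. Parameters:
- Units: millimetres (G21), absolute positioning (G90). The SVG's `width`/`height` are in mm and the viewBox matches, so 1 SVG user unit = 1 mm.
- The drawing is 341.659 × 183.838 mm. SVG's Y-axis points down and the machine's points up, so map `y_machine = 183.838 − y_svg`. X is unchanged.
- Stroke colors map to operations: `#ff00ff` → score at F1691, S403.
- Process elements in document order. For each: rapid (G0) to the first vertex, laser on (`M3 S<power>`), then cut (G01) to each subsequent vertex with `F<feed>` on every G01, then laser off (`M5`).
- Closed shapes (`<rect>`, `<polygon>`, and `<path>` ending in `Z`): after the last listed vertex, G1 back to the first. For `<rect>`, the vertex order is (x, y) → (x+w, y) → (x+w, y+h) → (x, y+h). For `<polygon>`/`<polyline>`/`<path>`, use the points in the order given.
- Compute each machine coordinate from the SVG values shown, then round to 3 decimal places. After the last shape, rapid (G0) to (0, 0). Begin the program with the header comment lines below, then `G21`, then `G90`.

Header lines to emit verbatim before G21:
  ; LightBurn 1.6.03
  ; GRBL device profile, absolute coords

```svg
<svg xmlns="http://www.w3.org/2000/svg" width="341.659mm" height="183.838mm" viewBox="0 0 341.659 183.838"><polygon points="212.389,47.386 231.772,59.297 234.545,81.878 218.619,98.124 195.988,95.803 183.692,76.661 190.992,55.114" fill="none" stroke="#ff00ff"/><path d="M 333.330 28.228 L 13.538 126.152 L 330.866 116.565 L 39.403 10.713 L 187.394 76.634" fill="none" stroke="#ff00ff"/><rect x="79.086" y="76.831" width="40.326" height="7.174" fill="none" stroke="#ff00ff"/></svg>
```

viewBox `0 0 341.659 183.838` with mm width/height → 1 unit = 1 mm. Flip: y_m = 183.838 − y_svg.

**Shape 1** — `<polygon>` regular polygon, stroke `#ff00ff` → score (S403, F1691). Machine vertices: (212.389,136.452) → (231.772,124.541) → (234.545,101.960) → (218.619,85.714) → (195.988,88.035) → (183.692,107.177) → (190.992,128.724) → (212.389,136.452). Closed: final G1 returns to the first vertex.

**Shape 2** — `<path>` open polyline, stroke `#ff00ff` → score (S403, F1691). Machine vertices: (333.330,155.610) → (13.538,57.686) → (330.866,67.273) → (39.403,173.125) → (187.394,107.204). Open path.

**Shape 3** — `<rect>` rectangle, stroke `#ff00ff` → score (S403, F1691). Machine vertices: (79.086,107.007) → (119.412,107.007) → (119.412,99.833) → (79.086,99.833) → (79.086,107.007). Closed: final G1 returns to the first vertex.

; LightBurn 1.6.03
; GRBL device profile, absolute coords
G21
G90
G0 X212.389 Y136.452
M3 S403
G01 X231.772 Y124.541 F1691
G01 X234.545 Y101.960 F1691
G01 X218.619 Y85.714 F1691
G01 X195.988 Y88.035 F1691
G01 X183.692 Y107.177 F1691
G01 X190.992 Y128.724 F1691
G01 X212.389 Y136.452 F1691
M5
G0 X333.330 Y155.610
M3 S403
G01 X13.538 Y57.686 F1691
G01 X330.866 Y67.273 F1691
G01 X39.403 Y173.125 F1691
G01 X187.394 Y107.204 F1691
M5
G0 X79.086 Y107.007
M3 S403
G01 X119.412 Y107.007 F1691
G01 X119.412 Y99.833 F1691
G01 X79.086 Y99.833 F1691
G01 X79.086 Y107.007 F1691
M5
G0 X0.000 Y0.000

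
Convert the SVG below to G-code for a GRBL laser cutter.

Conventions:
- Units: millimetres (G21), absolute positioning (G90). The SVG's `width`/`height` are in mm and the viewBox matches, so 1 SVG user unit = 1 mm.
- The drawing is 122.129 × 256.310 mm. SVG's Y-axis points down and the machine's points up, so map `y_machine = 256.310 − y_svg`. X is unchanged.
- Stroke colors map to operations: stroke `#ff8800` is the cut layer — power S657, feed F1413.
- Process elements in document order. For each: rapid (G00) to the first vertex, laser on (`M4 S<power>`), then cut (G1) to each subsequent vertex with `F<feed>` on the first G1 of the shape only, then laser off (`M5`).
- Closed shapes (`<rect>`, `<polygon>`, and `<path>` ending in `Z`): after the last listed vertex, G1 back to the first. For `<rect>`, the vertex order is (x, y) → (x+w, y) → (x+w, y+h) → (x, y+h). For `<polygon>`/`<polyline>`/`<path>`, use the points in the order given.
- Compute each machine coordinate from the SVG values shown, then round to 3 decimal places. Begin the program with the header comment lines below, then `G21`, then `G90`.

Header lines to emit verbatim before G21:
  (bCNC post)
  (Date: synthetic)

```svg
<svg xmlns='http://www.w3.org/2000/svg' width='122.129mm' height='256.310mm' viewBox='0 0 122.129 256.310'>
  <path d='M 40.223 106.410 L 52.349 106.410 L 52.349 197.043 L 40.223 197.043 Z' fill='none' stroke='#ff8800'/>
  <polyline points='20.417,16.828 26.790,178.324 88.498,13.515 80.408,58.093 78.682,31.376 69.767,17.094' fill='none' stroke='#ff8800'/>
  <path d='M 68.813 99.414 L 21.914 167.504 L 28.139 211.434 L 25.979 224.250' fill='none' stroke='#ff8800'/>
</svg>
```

(bCNC post)
(Date: synthetic)
G21
G90
G00 X40.223 Y149.900
M4 S657
G1 X52.349 Y149.900 F1413
G1 X52.349 Y59.267
G1 X40.223 Y59.267
G1 X40.223 Y149.900
M5
G00 X20.417 Y239.482
M4 S657
G1 X26.790 Y77.986 F1413
G1 X88.498 Y242.795
G1 X80.408 Y198.217
G1 X78.682 Y224.934
G1 X69.767 Y239.216
M5
G00 X68.813 Y156.896
M4 S657
G1 X21.914 Y88.806 F1413
G1 X28.139 Y44.876
G1 X25.979 Y32.060
M5

Since the viewBox matches the mm dimensions, user units are millimetres directly. The only transform is the Y-flip y_m = 256.310 − y_svg.

Shape 1 is a rectangle drawn with `<path>`. Its stroke #ff8800 means cut at S657, F1413. After flipping Y the toolpath is (40.223,149.900) → (52.349,149.900) → (52.349,59.267) → (40.223,59.267) → (40.223,149.900), returning to the start.

Shape 2 is a open polyline drawn with `<polyline>`. Its stroke #ff8800 means cut at S657, F1413. After flipping Y the toolpath is (20.417,239.482) → (26.790,77.986) → (88.498,242.795) → (80.408,198.217) → (78.682,224.934) → (69.767,239.216).

Shape 3 is a open polyline drawn with `<path>`. Its stroke #ff8800 means cut at S657, F1413. After flipping Y the toolpath is (68.813,156.896) → (21.914,88.806) → (28.139,44.876) → (25.979,32.060).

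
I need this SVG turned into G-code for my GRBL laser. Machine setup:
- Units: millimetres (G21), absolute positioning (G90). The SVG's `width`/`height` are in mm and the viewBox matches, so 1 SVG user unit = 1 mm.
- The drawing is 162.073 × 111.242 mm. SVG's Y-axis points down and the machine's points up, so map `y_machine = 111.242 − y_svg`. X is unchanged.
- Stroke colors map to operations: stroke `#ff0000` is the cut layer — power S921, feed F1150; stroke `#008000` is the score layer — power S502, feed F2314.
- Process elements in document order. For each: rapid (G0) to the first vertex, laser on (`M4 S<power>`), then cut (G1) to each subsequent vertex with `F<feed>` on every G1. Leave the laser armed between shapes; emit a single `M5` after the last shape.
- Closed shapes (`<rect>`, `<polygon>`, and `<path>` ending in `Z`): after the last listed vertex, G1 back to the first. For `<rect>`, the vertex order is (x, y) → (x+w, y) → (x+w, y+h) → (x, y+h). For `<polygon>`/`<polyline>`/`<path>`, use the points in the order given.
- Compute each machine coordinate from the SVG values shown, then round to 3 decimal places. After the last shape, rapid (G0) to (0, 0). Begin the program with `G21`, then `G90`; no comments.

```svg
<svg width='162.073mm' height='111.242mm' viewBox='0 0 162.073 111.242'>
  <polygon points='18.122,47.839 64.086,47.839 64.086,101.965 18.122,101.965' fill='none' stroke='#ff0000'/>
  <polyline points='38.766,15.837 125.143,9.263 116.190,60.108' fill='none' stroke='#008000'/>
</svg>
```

G21
G90
G0 X18.122 Y63.403
M4 S921
G1 X64.086 Y63.403 F1150
G1 X64.086 Y9.277 F1150
G1 X18.122 Y9.277 F1150
G1 X18.122 Y63.403 F1150
G0 X38.766 Y95.405
M4 S502
G1 X125.143 Y101.979 F2314
G1 X116.190 Y51.134 F2314
M5
G0 X0.000 Y0.000

1 u = 1 mm; y_m = 111.242 − y.

[1] `<polygon>` rectangle, #ff0000→cut S921 F1150: (18.122,63.403) → (64.086,63.403) → (64.086,9.277) → (18.122,9.277) → (18.122,63.403) (closed)

[2] `<polyline>` open polyline, #008000→score S502 F2314: (38.766,95.405) → (125.143,101.979) → (116.190,51.134)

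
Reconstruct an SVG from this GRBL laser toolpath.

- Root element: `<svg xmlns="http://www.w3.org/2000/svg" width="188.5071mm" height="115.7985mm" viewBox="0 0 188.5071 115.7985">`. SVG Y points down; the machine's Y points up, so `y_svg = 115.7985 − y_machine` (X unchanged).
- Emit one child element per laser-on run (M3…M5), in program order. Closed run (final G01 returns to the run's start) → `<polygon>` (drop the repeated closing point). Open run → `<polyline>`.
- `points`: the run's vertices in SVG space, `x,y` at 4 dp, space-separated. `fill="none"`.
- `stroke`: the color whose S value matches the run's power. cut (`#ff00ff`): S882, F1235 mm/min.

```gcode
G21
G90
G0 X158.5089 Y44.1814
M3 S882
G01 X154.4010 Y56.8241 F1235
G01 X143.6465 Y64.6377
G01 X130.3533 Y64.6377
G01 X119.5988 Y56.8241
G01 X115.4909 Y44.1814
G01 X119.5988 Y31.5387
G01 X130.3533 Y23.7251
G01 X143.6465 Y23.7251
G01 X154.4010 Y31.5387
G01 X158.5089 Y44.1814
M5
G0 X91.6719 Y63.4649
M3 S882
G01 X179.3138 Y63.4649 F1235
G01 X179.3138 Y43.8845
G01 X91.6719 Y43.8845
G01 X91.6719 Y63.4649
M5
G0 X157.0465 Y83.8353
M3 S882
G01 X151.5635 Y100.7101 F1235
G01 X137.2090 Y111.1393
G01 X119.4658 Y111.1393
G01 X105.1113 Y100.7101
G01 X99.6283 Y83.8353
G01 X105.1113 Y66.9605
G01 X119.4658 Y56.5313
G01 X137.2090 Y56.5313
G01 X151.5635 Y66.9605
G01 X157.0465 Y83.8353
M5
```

<svg xmlns="http://www.w3.org/2000/svg" width="188.5071mm" height="115.7985mm" viewBox="0 0 188.5071 115.7985">
  <polygon points="158.5089,71.6171 154.4010,58.9744 143.6465,51.1608 130.3533,51.1608 119.5988,58.9744 115.4909,71.6171 119.5988,84.2598 130.3533,92.0734 143.6465,92.0734 154.4010,84.2598" fill="none" stroke="#ff00ff"/>
  <polygon points="91.6719,52.3336 179.3138,52.3336 179.3138,71.9140 91.6719,71.9140" fill="none" stroke="#ff00ff"/>
  <polygon points="157.0465,31.9632 151.5635,15.0884 137.2090,4.6592 119.4658,4.6592 105.1113,15.0884 99.6283,31.9632 105.1113,48.8380 119.4658,59.2672 137.2090,59.2672 151.5635,48.8380" fill="none" stroke="#ff00ff"/>
</svg>

Each laser-on run becomes one SVG element. Flip Y back into SVG space with y_svg = 115.7985 − y_machine. Every run uses S882, so all elements get stroke `#ff00ff` (cut).

Run 1: The run returns to its start, so emit a `<polygon>` with points (Y-flipped): 158.5089,71.6171 154.4010,58.9744 143.6465,51.1608 130.3533,51.1608 119.5988,58.9744 115.4909,71.6171 119.5988,84.2598 130.3533,92.0734 143.6465,92.0734 154.4010,84.2598.

Run 2: The run returns to its start, so emit a `<polygon>` with points (Y-flipped): 91.6719,52.3336 179.3138,52.3336 179.3138,71.9140 91.6719,71.9140.

Run 3: The run returns to its start, so emit a `<polygon>` with points (Y-flipped): 157.0465,31.9632 151.5635,15.0884 137.2090,4.6592 119.4658,4.6592 105.1113,15.0884 99.6283,31.9632 105.1113,48.8380 119.4658,59.2672 137.2090,59.2672 151.5635,48.8380.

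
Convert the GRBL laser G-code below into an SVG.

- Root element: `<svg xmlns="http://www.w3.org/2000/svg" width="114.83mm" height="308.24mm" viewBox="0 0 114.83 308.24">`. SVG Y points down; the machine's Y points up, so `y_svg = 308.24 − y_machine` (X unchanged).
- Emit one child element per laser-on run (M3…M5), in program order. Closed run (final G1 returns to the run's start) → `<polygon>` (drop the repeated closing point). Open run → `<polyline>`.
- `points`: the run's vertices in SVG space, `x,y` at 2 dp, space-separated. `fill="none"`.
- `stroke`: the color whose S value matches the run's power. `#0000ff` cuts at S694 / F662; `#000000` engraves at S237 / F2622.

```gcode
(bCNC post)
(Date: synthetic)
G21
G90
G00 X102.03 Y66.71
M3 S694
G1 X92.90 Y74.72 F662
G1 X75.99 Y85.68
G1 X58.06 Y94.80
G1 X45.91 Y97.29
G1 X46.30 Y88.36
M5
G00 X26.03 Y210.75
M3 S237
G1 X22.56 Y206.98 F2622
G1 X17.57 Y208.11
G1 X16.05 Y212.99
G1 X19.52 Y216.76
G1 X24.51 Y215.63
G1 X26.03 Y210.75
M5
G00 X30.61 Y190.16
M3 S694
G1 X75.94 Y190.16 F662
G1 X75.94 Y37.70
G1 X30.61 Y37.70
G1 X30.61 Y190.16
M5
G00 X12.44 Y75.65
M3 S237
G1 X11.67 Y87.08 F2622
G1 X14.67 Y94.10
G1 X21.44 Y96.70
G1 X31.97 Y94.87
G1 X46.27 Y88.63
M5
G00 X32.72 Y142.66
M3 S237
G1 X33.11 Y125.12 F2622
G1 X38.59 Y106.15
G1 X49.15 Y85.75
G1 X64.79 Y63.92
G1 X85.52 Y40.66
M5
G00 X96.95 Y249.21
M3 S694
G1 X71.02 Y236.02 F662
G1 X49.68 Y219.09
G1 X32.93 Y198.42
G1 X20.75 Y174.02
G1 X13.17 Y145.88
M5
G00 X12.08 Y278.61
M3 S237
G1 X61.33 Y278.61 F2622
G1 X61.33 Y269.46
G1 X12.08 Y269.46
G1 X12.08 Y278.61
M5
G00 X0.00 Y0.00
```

<svg xmlns="http://www.w3.org/2000/svg" width="114.83mm" height="308.24mm" viewBox="0 0 114.83 308.24">
  <polyline points="102.03,241.53 92.90,233.52 75.99,222.56 58.06,213.44 45.91,210.95 46.30,219.88" fill="none" stroke="#0000ff"/>
  <polygon points="26.03,97.49 22.56,101.26 17.57,100.13 16.05,95.25 19.52,91.48 24.51,92.61" fill="none" stroke="#000000"/>
  <polygon points="30.61,118.08 75.94,118.08 75.94,270.54 30.61,270.54" fill="none" stroke="#0000ff"/>
  <polyline points="12.44,232.59 11.67,221.16 14.67,214.14 21.44,211.54 31.97,213.37 46.27,219.61" fill="none" stroke="#000000"/>
  <polyline points="32.72,165.58 33.11,183.12 38.59,202.09 49.15,222.49 64.79,244.32 85.52,267.58" fill="none" stroke="#000000"/>
  <polyline points="96.95,59.03 71.02,72.22 49.68,89.15 32.93,109.82 20.75,134.22 13.17,162.36" fill="none" stroke="#0000ff"/>
  <polygon points="12.08,29.63 61.33,29.63 61.33,38.78 12.08,38.78" fill="none" stroke="#000000"/>
</svg>

Each laser-on run becomes one SVG element. Flip Y back into SVG space with y_svg = 308.24 − y_machine.

Run 1: the run's S694 means `#0000ff` (cut). The run is open, so emit a `<polyline>` with points (Y-flipped): 102.03,241.53 92.90,233.52 75.99,222.56 58.06,213.44 45.91,210.95 46.30,219.88.

Run 2: power S237 maps to stroke `#000000` (engrave). The run returns to its start, so emit a `<polygon>` with points (Y-flipped): 26.03,97.49 22.56,101.26 17.57,100.13 16.05,95.25 19.52,91.48 24.51,92.61.

Run 3: the run's S694 means `#0000ff` (cut). The run returns to its start, so emit a `<polygon>` with points (Y-flipped): 30.61,118.08 75.94,118.08 75.94,270.54 30.61,270.54.

Run 4: the run's S237 means `#000000` (engrave). The run is open, so emit a `<polyline>` with points (Y-flipped): 12.44,232.59 11.67,221.16 14.67,214.14 21.44,211.54 31.97,213.37 46.27,219.61.

Run 5: the run's S237 means `#000000` (engrave). The run is open, so emit a `<polyline>` with points (Y-flipped): 32.72,165.58 33.11,183.12 38.59,202.09 49.15,222.49 64.79,244.32 85.52,267.58.

Run 6: the run's S694 means `#0000ff` (cut). The run is open, so emit a `<polyline>` with points (Y-flipped): 96.95,59.03 71.02,72.22 49.68,89.15 32.93,109.82 20.75,134.22 13.17,162.36.

Run 7: the run's S237 means `#000000` (engrave). The run returns to its start, so emit a `<polygon>` with points (Y-flipped): 12.08,29.63 61.33,29.63 61.33,38.78 12.08,38.78.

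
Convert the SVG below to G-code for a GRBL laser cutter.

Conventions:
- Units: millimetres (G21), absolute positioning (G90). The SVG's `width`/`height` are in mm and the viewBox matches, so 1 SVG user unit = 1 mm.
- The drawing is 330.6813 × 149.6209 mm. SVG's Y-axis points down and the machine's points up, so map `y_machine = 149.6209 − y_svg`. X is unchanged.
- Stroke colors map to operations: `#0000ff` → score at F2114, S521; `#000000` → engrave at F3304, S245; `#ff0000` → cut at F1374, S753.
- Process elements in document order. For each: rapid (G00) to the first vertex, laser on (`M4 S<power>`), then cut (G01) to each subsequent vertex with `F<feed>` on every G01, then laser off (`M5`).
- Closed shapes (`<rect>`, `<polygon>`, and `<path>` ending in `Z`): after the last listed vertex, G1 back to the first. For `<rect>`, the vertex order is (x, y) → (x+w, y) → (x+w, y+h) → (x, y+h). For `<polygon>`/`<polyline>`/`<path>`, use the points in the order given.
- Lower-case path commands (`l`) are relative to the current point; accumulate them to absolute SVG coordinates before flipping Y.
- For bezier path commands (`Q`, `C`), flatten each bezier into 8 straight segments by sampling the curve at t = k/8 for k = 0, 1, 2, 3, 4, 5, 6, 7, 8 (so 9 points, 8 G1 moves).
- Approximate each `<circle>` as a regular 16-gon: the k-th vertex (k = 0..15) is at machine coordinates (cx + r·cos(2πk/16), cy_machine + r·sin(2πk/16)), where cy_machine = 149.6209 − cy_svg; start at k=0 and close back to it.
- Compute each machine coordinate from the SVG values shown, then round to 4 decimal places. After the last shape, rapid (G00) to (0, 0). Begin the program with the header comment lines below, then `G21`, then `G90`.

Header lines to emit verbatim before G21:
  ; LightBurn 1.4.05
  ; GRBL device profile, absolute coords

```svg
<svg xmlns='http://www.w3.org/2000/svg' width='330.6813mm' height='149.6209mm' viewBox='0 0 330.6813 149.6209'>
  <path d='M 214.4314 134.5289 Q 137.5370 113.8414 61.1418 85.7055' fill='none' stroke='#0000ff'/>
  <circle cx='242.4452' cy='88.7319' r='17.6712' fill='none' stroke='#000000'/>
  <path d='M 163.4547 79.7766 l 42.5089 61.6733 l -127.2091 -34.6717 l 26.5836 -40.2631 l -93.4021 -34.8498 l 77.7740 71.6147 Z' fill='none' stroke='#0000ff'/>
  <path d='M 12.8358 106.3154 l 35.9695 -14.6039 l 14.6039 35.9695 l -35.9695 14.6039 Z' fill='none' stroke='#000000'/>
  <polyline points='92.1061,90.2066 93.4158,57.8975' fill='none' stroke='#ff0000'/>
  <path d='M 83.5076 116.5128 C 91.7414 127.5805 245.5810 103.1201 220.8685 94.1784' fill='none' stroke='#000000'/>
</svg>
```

; LightBurn 1.4.05
; GRBL device profile, absolute coords
G21
G90
G00 X214.4314 Y15.0920
M4 S521
G01 X195.2156 Y20.3803 F2114
G01 X176.0154 Y25.9013 F2114
G01 X156.8308 Y31.6551 F2114
G01 X137.6618 Y37.6416 F2114
G01 X118.5084 Y43.8609 F2114
G01 X99.3706 Y50.3130 F2114
G01 X80.2484 Y56.9978 F2114
G01 X61.1418 Y63.9154 F2114
M5
G00 X260.1164 Y60.8890
M4 S245
G01 X258.7713 Y67.6515 F3304
G01 X254.9406 Y73.3844 F3304
G01 X249.2077 Y77.2151 F3304
G01 X242.4452 Y78.5602 F3304
G01 X235.6827 Y77.2151 F3304
G01 X229.9498 Y73.3844 F3304
G01 X226.1191 Y67.6515 F3304
G01 X224.7740 Y60.8890 F3304
G01 X226.1191 Y54.1265 F3304
G01 X229.9498 Y48.3936 F3304
G01 X235.6827 Y44.5629 F3304
G01 X242.4452 Y43.2178 F3304
G01 X249.2077 Y44.5629 F3304
G01 X254.9406 Y48.3936 F3304
G01 X258.7713 Y54.1265 F3304
G01 X260.1164 Y60.8890 F3304
M5
G00 X163.4547 Y69.8443
M4 S521
G01 X205.9636 Y8.1710 F2114
G01 X78.7545 Y42.8427 F2114
G01 X105.3381 Y83.1058 F2114
G01 X11.9360 Y117.9556 F2114
G01 X89.7100 Y46.3409 F2114
G01 X163.4547 Y69.8443 F2114
M5
G00 X12.8358 Y43.3055
M4 S245
G01 X48.8053 Y57.9094 F3304
G01 X63.4092 Y21.9399 F3304
G01 X27.4397 Y7.3360 F3304
G01 X12.8358 Y43.3055 F3304
M5
G00 X92.1061 Y59.4143
M4 S753
G01 X93.4158 Y91.7234 F1374
M5
G00 X83.5076 Y33.1081
M4 S245
G01 X92.7874 Y30.5234 F3304
G01 X111.9191 Y30.6712 F3304
G01 X137.1038 Y32.9534 F3304
G01 X164.5429 Y36.7718 F3304
G01 X190.4377 Y41.5281 F3304
G01 X210.9893 Y46.6241 F3304
G01 X222.3992 Y51.4616 F3304
G01 X220.8685 Y55.4425 F3304
M5
G00 X0.0000 Y0.0000

Since the viewBox matches the mm dimensions, user units are millimetres directly. The only transform is the Y-flip y_m = 149.6209 − y_svg.

Shape 1 is a quadratic bezier drawn with `<path>`. Its stroke #0000ff means score at S521, F2114. After flipping Y the toolpath is (214.4314,15.0920) → (195.2156,20.3803) → (176.0154,25.9013) → (156.8308,31.6551) → (137.6618,37.6416) → (118.5084,43.8609) → (99.3706,50.3130) → (80.2484,56.9978) → (61.1418,63.9154).

Shape 2 is a circle drawn with `<circle>`. Its stroke #000000 means engrave at S245, F3304. After flipping Y the toolpath is (260.1164,60.8890) → (258.7713,67.6515) → (254.9406,73.3844) → (249.2077,77.2151) → (242.4452,78.5602) → (235.6827,77.2151) → (229.9498,73.3844) → (226.1191,67.6515) → (224.7740,60.8890) → (226.1191,54.1265) → (229.9498,48.3936) → (235.6827,44.5629) → (242.4452,43.2178) → (249.2077,44.5629) → (254.9406,48.3936) → (258.7713,54.1265) → (260.1164,60.8890), returning to the start.

Shape 3 is a closed polygon drawn with `<path>`. Its stroke #0000ff means score at S521, F2114. After flipping Y the toolpath is (163.4547,69.8443) → (205.9636,8.1710) → (78.7545,42.8427) → (105.3381,83.1058) → (11.9360,117.9556) → (89.7100,46.3409) → (163.4547,69.8443), returning to the start.

Shape 4 is a regular polygon drawn with `<path>`. Its stroke #000000 means engrave at S245, F3304. After flipping Y the toolpath is (12.8358,43.3055) → (48.8053,57.9094) → (63.4092,21.9399) → (27.4397,7.3360) → (12.8358,43.3055), returning to the start.

Shape 5 is a line segment drawn with `<polyline>`. Its stroke #ff0000 means cut at S753, F1374. After flipping Y the toolpath is (92.1061,59.4143) → (93.4158,91.7234).

Shape 6 is a cubic bezier drawn with `<path>`. Its stroke #000000 means engrave at S245, F3304. After flipping Y the toolpath is (83.5076,33.1081) → (92.7874,30.5234) → (111.9191,30.6712) → (137.1038,32.9534) → (164.5429,36.7718) → (190.4377,41.5281) → (210.9893,46.6241) → (222.3992,51.4616) → (220.8685,55.4425).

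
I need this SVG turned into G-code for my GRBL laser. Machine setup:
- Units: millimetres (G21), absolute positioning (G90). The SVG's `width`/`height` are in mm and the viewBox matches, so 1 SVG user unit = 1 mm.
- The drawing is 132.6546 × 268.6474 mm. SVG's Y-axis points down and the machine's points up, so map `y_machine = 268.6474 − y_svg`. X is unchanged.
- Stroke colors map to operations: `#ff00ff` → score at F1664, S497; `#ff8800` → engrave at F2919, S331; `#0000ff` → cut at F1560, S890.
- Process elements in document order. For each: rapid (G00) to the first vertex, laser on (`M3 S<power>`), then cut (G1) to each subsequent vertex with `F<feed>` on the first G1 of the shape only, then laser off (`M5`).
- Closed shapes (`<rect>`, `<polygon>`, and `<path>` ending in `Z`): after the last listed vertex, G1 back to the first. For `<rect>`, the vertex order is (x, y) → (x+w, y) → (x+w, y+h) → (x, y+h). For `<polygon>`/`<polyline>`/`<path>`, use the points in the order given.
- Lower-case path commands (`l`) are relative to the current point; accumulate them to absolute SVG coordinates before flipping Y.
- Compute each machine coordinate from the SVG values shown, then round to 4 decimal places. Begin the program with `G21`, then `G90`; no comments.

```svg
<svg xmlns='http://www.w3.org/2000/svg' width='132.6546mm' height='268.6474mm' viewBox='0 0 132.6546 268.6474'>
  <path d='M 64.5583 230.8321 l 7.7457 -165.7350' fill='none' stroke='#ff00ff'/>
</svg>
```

G21
G90
G00 X64.5583 Y37.8153
M3 S497
G1 X72.3040 Y203.5503 F1664
M5

viewBox `0 0 132.6546 268.6474` with mm width/height → 1 unit = 1 mm. Flip: y_m = 268.6474 − y_svg.

**Shape 1** — `<path>` line segment, stroke `#ff00ff` → score (S497, F1664). Machine vertices: (64.5583,37.8153) → (72.3040,203.5503). Open path.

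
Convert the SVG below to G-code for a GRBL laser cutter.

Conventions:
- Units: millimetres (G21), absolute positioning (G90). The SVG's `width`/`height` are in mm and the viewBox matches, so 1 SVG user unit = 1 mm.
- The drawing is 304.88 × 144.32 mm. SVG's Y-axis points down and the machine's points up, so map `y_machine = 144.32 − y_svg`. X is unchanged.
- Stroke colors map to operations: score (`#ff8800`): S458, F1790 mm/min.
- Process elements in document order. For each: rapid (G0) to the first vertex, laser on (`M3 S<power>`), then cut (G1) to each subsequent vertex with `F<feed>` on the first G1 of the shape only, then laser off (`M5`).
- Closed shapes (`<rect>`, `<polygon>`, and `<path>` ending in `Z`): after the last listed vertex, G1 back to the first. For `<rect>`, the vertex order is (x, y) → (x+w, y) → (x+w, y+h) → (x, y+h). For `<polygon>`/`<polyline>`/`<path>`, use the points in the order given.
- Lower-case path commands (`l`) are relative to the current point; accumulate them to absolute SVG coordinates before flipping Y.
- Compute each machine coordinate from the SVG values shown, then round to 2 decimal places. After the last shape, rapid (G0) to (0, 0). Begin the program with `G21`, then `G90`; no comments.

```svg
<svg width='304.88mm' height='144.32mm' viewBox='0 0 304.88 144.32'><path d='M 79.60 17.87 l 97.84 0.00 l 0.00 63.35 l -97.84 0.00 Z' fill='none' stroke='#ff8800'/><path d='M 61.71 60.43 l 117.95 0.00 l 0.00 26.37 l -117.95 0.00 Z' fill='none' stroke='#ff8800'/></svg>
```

G21
G90
G0 X79.60 Y126.45
M3 S458
G1 X177.44 Y126.45 F1790
G1 X177.44 Y63.10
G1 X79.60 Y63.10
G1 X79.60 Y126.45
M5
G0 X61.71 Y83.89
M3 S458
G1 X179.66 Y83.89 F1790
G1 X179.66 Y57.52
G1 X61.71 Y57.52
G1 X61.71 Y83.89
M5
G0 X0.00 Y0.00

Since the viewBox matches the mm dimensions, user units are millimetres directly. The only transform is the Y-flip y_m = 144.32 − y_svg.

Shape 1 is a rectangle drawn with `<path>`. Its stroke #ff8800 means score at S458, F1790. After flipping Y the toolpath is (79.60,126.45) → (177.44,126.45) → (177.44,63.10) → (79.60,63.10) → (79.60,126.45), returning to the start.

Shape 2 is a rectangle drawn with `<path>`. Its stroke #ff8800 means score at S458, F1790. After flipping Y the toolpath is (61.71,83.89) → (179.66,83.89) → (179.66,57.52) → (61.71,57.52) → (61.71,83.89), returning to the start.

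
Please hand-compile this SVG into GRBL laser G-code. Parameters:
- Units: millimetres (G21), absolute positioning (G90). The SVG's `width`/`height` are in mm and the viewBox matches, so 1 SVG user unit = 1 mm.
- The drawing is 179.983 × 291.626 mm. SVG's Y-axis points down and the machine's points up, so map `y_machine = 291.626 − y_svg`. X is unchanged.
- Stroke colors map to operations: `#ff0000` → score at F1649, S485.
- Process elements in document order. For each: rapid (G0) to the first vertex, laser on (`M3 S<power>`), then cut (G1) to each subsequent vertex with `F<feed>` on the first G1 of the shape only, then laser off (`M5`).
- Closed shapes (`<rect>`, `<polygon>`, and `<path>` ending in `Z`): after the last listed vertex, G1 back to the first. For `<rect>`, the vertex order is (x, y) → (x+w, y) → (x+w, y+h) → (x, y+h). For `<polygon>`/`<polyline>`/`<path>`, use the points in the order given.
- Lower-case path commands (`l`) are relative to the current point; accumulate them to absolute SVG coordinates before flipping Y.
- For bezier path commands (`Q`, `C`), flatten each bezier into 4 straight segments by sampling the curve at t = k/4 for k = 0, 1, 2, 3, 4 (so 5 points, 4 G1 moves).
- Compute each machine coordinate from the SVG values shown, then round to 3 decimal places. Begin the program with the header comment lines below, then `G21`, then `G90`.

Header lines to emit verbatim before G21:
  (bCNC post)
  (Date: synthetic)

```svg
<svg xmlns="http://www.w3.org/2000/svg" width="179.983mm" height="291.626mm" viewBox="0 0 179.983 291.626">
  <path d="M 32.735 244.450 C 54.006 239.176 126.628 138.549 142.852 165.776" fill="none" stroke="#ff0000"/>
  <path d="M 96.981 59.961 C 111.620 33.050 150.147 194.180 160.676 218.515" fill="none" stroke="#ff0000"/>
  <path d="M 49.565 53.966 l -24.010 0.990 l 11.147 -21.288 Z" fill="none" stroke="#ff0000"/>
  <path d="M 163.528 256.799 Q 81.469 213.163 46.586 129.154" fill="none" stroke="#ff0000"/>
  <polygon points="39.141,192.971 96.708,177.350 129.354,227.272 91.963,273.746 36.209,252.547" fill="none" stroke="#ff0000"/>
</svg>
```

(bCNC post)
(Date: synthetic)
G21
G90
G0 X32.735 Y47.176
M3 S485
G1 X56.633 Y65.523 F1649
G1 X89.686 Y98.701
G1 X121.793 Y125.785
G1 X142.852 Y125.850
M5
G0 X96.981 Y231.665
M3 S485
G1 X111.629 Y221.666 F1649
G1 X130.370 Y171.605
G1 X148.340 Y111.936
G1 X160.676 Y73.111
M5
G0 X49.565 Y237.660
M3 S485
G1 X25.555 Y236.670 F1649
G1 X36.702 Y257.958
G1 X49.565 Y237.660
M5
G0 X163.528 Y34.827
M3 S485
G1 X125.447 Y59.168 F1649
G1 X93.263 Y88.556
G1 X66.976 Y122.991
G1 X46.586 Y162.472
M5
G0 X39.141 Y98.655
M3 S485
G1 X96.708 Y114.276 F1649
G1 X129.354 Y64.354
G1 X91.963 Y17.880
G1 X36.209 Y39.079
G1 X39.141 Y98.655
M5

viewBox `0 0 179.983 291.626` with mm width/height → 1 unit = 1 mm. Flip: y_m = 291.626 − y_svg.

**Shape 1** — `<path>` cubic bezier, stroke `#ff0000` → score (S485, F1649). Control points (SVG): P0=(32.735,244.450), P1=(54.006,239.176), P2=(126.628,138.549), P3=(142.852,165.776); sampled at t=k/4. Machine vertices: (32.735,47.176) → (56.633,65.523) → (89.686,98.701) → (121.793,125.785) → (142.852,125.850). Open path.

**Shape 2** — `<path>` cubic bezier, stroke `#ff0000` → score (S485, F1649). Control points (SVG): P0=(96.981,59.961), P1=(111.620,33.050), P2=(150.147,194.180), P3=(160.676,218.515); sampled at t=k/4. Machine vertices: (96.981,231.665) → (111.629,221.666) → (130.370,171.605) → (148.340,111.936) → (160.676,73.111). Open path.

**Shape 3** — `<path>` regular polygon, stroke `#ff0000` → score (S485, F1649). Machine vertices: (49.565,237.660) → (25.555,236.670) → (36.702,257.958) → (49.565,237.660). Closed: final G1 returns to the first vertex.

**Shape 4** — `<path>` quadratic bezier, stroke `#ff0000` → score (S485, F1649). Control points (SVG): P0=(163.528,256.799), P1=(81.469,213.163), P2=(46.586,129.154); sampled at t=k/4. Machine vertices: (163.528,34.827) → (125.447,59.168) → (93.263,88.556) → (66.976,122.991) → (46.586,162.472). Open path.

**Shape 5** — `<polygon>` regular polygon, stroke `#ff0000` → score (S485, F1649). Machine vertices: (39.141,98.655) → (96.708,114.276) → (129.354,64.354) → (91.963,17.880) → (36.209,39.079) → (39.141,98.655). Closed: final G1 returns to the first vertex.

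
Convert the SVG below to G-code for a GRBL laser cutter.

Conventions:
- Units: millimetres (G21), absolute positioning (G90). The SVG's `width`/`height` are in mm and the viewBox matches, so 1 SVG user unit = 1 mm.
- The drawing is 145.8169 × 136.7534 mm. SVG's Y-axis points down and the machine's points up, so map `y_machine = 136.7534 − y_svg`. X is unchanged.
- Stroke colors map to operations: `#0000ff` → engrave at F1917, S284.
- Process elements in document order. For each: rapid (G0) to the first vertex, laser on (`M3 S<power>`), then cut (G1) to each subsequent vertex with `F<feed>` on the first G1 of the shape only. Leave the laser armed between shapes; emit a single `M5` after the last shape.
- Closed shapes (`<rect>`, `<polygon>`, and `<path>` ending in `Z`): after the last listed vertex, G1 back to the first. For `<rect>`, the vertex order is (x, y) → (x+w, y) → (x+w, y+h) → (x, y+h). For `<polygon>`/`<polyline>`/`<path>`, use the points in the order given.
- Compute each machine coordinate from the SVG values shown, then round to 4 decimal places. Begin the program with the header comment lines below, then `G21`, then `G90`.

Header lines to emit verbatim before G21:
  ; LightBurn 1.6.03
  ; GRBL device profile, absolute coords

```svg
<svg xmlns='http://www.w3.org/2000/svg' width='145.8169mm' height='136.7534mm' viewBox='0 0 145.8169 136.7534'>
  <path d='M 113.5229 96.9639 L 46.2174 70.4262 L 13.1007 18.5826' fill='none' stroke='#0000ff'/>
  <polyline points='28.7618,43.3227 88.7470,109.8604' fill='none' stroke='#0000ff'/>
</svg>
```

; LightBurn 1.6.03
; GRBL device profile, absolute coords
G21
G90
G0 X113.5229 Y39.7895
M3 S284
G1 X46.2174 Y66.3272 F1917
G1 X13.1007 Y118.1708
G0 X28.7618 Y93.4307
M3 S284
G1 X88.7470 Y26.8930 F1917
M5

1 u = 1 mm; y_m = 136.7534 − y.

[1] `<path>` open polyline, #0000ff→engrave S284 F1917: (113.5229,39.7895) → (46.2174,66.3272) → (13.1007,118.1708)

[2] `<polyline>` line segment, #0000ff→engrave S284 F1917: (28.7618,93.4307) → (88.7470,26.8930)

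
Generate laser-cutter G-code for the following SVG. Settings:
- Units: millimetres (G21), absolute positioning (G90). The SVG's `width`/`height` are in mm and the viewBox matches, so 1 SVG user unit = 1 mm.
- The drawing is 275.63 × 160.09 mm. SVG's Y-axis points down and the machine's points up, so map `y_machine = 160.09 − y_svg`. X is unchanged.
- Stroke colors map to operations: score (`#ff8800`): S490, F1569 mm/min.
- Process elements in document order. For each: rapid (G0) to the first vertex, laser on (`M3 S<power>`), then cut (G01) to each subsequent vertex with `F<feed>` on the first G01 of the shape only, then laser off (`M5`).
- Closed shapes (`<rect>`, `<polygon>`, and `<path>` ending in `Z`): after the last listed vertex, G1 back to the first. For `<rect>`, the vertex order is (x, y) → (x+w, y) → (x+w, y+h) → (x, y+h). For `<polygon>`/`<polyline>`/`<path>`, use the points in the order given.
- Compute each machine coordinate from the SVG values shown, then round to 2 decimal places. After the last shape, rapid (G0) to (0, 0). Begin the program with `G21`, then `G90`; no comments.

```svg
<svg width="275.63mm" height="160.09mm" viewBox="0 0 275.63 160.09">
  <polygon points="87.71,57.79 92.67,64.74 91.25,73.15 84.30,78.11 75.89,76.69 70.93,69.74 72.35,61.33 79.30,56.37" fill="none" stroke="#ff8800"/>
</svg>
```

1 u = 1 mm; y_m = 160.09 − y.

[1] `<polygon>` regular polygon, #ff8800→score S490 F1569: (87.71,102.30) → (92.67,95.35) → (91.25,86.94) → (84.30,81.98) → (75.89,83.40) → (70.93,90.35) → (72.35,98.76) → (79.30,103.72) → (87.71,102.30) (closed)

G21
G90
G0 X87.71 Y102.30
M3 S490
G01 X92.67 Y95.35 F1569
G01 X91.25 Y86.94
G01 X84.30 Y81.98
G01 X75.89 Y83.40
G01 X70.93 Y90.35
G01 X72.35 Y98.76
G01 X79.30 Y103.72
G01 X87.71 Y102.30
M5
G0 X0.00 Y0.00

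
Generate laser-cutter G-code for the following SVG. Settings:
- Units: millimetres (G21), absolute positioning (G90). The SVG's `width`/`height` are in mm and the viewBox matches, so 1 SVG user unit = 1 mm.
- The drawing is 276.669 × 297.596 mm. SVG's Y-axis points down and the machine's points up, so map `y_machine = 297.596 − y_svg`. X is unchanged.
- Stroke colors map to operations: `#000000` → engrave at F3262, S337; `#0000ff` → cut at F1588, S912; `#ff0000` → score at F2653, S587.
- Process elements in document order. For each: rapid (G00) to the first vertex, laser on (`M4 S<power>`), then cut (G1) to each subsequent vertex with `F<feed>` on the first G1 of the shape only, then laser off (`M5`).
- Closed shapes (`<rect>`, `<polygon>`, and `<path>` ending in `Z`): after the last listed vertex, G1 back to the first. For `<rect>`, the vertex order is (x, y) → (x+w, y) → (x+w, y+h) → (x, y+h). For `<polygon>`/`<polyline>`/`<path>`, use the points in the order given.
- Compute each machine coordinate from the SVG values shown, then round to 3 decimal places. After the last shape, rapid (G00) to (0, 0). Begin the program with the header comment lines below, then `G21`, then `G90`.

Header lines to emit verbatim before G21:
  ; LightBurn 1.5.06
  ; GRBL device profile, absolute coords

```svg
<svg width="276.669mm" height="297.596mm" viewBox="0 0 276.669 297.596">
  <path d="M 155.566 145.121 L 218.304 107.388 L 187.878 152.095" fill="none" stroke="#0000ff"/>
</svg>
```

1 u = 1 mm; y_m = 297.596 − y.

[1] `<path>` open polyline, #0000ff→cut S912 F1588: (155.566,152.475) → (218.304,190.208) → (187.878,145.501)

; LightBurn 1.5.06
; GRBL device profile, absolute coords
G21
G90
G00 X155.566 Y152.475
M4 S912
G1 X218.304 Y190.208 F1588
G1 X187.878 Y145.501
M5
G00 X0.000 Y0.000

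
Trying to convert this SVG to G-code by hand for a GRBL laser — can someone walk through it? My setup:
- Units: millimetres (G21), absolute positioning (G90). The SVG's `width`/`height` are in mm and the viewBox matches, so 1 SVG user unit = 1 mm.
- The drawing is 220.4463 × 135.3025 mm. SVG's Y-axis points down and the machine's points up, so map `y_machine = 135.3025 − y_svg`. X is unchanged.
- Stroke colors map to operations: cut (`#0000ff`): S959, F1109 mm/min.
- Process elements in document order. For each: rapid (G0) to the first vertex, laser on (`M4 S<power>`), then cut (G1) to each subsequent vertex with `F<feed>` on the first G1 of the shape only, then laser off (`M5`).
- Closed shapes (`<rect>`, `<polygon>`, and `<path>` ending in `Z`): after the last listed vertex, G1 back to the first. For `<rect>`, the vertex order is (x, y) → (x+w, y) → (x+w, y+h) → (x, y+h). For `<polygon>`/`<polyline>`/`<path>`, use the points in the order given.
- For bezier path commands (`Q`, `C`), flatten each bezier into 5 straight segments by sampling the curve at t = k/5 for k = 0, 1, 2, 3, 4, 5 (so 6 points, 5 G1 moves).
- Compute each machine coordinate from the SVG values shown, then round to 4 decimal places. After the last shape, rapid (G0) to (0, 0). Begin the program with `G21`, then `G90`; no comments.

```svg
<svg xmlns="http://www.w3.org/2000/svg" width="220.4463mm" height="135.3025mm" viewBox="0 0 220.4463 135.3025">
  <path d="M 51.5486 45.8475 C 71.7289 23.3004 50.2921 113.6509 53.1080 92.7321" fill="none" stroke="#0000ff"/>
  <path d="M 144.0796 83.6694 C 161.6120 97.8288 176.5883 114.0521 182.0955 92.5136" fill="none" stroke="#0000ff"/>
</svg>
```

G21
G90
G0 X51.5486 Y89.4550
M4 S959
G1 X59.1897 Y91.2289 F1109
G1 X60.0044 Y76.6674
G1 X57.1545 Y56.5304
G1 X53.8018 Y41.5781
G1 X53.1080 Y42.5704
M5
G0 X144.0796 Y51.6331
M4 S959
G1 X154.2370 Y43.2084 F1109
G1 X163.4491 Y36.2000
G1 X171.3841 Y32.5195
G1 X177.7102 Y34.0786
G1 X182.0955 Y42.7889
M5
G0 X0.0000 Y0.0000

Since the viewBox matches the mm dimensions, user units are millimetres directly. The only transform is the Y-flip y_m = 135.3025 − y_svg.

Shape 1 is a cubic bezier drawn with `<path>`. Its stroke #0000ff means cut at S959, F1109. After flipping Y the toolpath is (51.5486,89.4550) → (59.1897,91.2289) → (60.0044,76.6674) → (57.1545,56.5304) → (53.8018,41.5781) → (53.1080,42.5704).

Shape 2 is a cubic bezier drawn with `<path>`. Its stroke #0000ff means cut at S959, F1109. After flipping Y the toolpath is (144.0796,51.6331) → (154.2370,43.2084) → (163.4491,36.2000) → (171.3841,32.5195) → (177.7102,34.0786) → (182.0955,42.7889).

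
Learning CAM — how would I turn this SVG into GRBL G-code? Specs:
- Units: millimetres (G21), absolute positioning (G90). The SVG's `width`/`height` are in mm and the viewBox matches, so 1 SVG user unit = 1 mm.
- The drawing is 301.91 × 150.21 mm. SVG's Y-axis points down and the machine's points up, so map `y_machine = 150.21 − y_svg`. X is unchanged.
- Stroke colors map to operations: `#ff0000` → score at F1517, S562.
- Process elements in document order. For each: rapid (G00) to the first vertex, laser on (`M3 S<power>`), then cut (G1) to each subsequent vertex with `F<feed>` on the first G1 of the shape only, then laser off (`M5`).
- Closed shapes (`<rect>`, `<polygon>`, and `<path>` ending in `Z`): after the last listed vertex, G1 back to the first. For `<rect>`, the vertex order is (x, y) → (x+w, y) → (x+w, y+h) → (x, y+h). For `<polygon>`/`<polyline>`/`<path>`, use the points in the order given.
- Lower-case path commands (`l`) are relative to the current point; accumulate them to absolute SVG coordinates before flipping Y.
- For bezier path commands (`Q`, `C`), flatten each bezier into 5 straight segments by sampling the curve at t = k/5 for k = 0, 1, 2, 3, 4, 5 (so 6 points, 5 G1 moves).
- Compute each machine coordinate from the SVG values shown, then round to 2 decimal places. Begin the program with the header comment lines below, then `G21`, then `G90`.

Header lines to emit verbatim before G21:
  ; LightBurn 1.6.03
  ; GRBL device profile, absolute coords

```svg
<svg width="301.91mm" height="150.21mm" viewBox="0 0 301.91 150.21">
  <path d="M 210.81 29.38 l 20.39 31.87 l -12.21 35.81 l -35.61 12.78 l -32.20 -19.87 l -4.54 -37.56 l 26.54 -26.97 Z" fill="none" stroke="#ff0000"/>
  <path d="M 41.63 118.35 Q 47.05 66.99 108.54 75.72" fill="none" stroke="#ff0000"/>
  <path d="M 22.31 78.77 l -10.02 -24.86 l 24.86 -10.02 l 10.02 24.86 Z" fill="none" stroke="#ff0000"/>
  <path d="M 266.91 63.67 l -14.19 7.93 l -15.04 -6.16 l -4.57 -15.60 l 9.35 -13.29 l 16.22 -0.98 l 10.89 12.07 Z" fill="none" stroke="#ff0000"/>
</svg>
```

Since the viewBox matches the mm dimensions, user units are millimetres directly. The only transform is the Y-flip y_m = 150.21 − y_svg.

Shape 1 is a regular polygon drawn with `<path>`. Its stroke #ff0000 means score at S562, F1517. After flipping Y the toolpath is (210.81,120.83) → (231.20,88.96) → (218.99,53.15) → (183.38,40.37) → (151.18,60.24) → (146.64,97.80) → (173.18,124.77) → (210.81,120.83), returning to the start.

Shape 2 is a quadratic bezier drawn with `<path>`. Its stroke #ff0000 means score at S562, F1517. After flipping Y the toolpath is (41.63,31.86) → (46.04,50.00) → (54.94,63.33) → (68.32,71.86) → (86.19,75.58) → (108.54,74.49).

Shape 3 is a regular polygon drawn with `<path>`. Its stroke #ff0000 means score at S562, F1517. After flipping Y the toolpath is (22.31,71.44) → (12.29,96.30) → (37.15,106.32) → (47.17,81.46) → (22.31,71.44), returning to the start.

Shape 4 is a regular polygon drawn with `<path>`. Its stroke #ff0000 means score at S562, F1517. After flipping Y the toolpath is (266.91,86.54) → (252.72,78.61) → (237.68,84.77) → (233.11,100.37) → (242.46,113.66) → (258.68,114.64) → (269.57,102.57) → (266.91,86.54), returning to the start.

; LightBurn 1.6.03
; GRBL device profile, absolute coords
G21
G90
G00 X210.81 Y120.83
M3 S562
G1 X231.20 Y88.96 F1517
G1 X218.99 Y53.15
G1 X183.38 Y40.37
G1 X151.18 Y60.24
G1 X146.64 Y97.80
G1 X173.18 Y124.77
G1 X210.81 Y120.83
M5
G00 X41.63 Y31.86
M3 S562
G1 X46.04 Y50.00 F1517
G1 X54.94 Y63.33
G1 X68.32 Y71.86
G1 X86.19 Y75.58
G1 X108.54 Y74.49
M5
G00 X22.31 Y71.44
M3 S562
G1 X12.29 Y96.30 F1517
G1 X37.15 Y106.32
G1 X47.17 Y81.46
G1 X22.31 Y71.44
M5
G00 X266.91 Y86.54
M3 S562
G1 X252.72 Y78.61 F1517
G1 X237.68 Y84.77
G1 X233.11 Y100.37
G1 X242.46 Y113.66
G1 X258.68 Y114.64
G1 X269.57 Y102.57
G1 X266.91 Y86.54
M5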